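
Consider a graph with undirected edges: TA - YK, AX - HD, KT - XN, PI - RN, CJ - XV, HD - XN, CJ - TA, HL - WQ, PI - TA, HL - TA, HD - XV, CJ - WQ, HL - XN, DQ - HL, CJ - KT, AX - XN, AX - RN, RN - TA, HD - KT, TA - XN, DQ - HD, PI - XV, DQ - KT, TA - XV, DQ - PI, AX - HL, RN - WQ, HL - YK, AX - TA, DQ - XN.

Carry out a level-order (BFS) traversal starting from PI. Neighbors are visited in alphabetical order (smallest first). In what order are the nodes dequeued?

Visit PI; enqueue DQ, RN, TA, XV → queue [DQ, RN, TA, XV]
Visit DQ; enqueue HD, HL, KT, XN → queue [RN, TA, XV, HD, HL, KT, XN]
Visit RN; enqueue AX, WQ → queue [TA, XV, HD, HL, KT, XN, AX, WQ]
Visit TA; enqueue CJ, YK → queue [XV, HD, HL, KT, XN, AX, WQ, CJ, YK]
Visit XV → queue [HD, HL, KT, XN, AX, WQ, CJ, YK]
Visit HD → queue [HL, KT, XN, AX, WQ, CJ, YK]
Visit HL → queue [KT, XN, AX, WQ, CJ, YK]
Visit KT → queue [XN, AX, WQ, CJ, YK]
Visit XN → queue [AX, WQ, CJ, YK]
Visit AX → queue [WQ, CJ, YK]
Visit WQ → queue [CJ, YK]
Visit CJ → queue [YK]
Visit YK → queue []

PI, DQ, RN, TA, XV, HD, HL, KT, XN, AX, WQ, CJ, YK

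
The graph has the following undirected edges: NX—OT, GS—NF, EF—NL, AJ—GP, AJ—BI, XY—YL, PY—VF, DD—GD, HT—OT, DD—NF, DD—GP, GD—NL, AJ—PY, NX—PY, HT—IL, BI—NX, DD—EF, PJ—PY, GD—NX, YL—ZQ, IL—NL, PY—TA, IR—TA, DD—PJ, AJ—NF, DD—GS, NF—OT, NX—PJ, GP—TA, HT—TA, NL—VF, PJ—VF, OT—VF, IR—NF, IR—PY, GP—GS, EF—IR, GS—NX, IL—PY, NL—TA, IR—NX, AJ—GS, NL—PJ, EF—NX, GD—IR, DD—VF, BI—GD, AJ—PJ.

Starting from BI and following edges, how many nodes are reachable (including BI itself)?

BFS from BI visits: BI, NX, GD, AJ, PY, PJ, OT, IR, GS, EF, NL, DD, NF, GP, VF, TA, IL, HT
Reachable nodes: 18 of 21 total.

18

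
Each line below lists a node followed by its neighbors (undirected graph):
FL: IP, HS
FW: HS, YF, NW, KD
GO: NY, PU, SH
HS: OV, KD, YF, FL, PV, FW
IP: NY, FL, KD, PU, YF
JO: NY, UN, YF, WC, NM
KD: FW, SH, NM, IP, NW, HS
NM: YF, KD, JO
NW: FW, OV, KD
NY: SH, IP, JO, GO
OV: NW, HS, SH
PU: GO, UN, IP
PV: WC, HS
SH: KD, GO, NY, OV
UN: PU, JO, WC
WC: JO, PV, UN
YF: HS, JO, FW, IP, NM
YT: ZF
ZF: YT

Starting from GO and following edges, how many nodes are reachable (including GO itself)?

17

BFS from GO visits: GO, NY, PU, SH, IP, JO, UN, KD, OV, FL, YF, WC, NM, FW, NW, HS, PV
Reachable nodes: 17 of 19 total.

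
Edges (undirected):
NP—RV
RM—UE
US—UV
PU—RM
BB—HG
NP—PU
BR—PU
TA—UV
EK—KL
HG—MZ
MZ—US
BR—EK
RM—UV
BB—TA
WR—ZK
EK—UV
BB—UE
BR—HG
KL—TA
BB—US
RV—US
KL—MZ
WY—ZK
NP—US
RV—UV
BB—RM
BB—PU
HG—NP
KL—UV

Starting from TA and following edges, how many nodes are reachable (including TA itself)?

14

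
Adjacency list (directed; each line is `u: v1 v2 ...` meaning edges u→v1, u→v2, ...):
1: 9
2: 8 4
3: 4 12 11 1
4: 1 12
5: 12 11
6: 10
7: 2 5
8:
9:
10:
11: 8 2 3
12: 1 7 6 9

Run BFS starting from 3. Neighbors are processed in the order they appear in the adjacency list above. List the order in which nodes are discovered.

Visit 3; enqueue 4, 12, 11, 1 → queue [4, 12, 11, 1]
Visit 4 → queue [12, 11, 1]
Visit 12; enqueue 7, 6, 9 → queue [11, 1, 7, 6, 9]
Visit 11; enqueue 8, 2 → queue [1, 7, 6, 9, 8, 2]
Visit 1 → queue [7, 6, 9, 8, 2]
Visit 7; enqueue 5 → queue [6, 9, 8, 2, 5]
Visit 6; enqueue 10 → queue [9, 8, 2, 5, 10]
Visit 9 → queue [8, 2, 5, 10]
Visit 8 → queue [2, 5, 10]
Visit 2 → queue [5, 10]
Visit 5 → queue [10]
Visit 10 → queue []

3, 4, 12, 11, 1, 7, 6, 9, 8, 2, 5, 10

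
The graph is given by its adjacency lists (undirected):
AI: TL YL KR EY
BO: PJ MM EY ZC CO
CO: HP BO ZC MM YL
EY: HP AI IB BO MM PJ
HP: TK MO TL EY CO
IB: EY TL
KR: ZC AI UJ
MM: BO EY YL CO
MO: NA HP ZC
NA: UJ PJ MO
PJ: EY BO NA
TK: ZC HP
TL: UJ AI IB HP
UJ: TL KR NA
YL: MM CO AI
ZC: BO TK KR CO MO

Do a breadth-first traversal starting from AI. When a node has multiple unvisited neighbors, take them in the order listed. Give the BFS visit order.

Visit AI; enqueue TL, YL, KR, EY → queue [TL, YL, KR, EY]
Visit TL; enqueue UJ, IB, HP → queue [YL, KR, EY, UJ, IB, HP]
Visit YL; enqueue MM, CO → queue [KR, EY, UJ, IB, HP, MM, CO]
Visit KR; enqueue ZC → queue [EY, UJ, IB, HP, MM, CO, ZC]
Visit EY; enqueue BO, PJ → queue [UJ, IB, HP, MM, CO, ZC, BO, PJ]
Visit UJ; enqueue NA → queue [IB, HP, MM, CO, ZC, BO, PJ, NA]
Visit IB → queue [HP, MM, CO, ZC, BO, PJ, NA]
Visit HP; enqueue TK, MO → queue [MM, CO, ZC, BO, PJ, NA, TK, MO]
Visit MM → queue [CO, ZC, BO, PJ, NA, TK, MO]
Visit CO → queue [ZC, BO, PJ, NA, TK, MO]
Visit ZC → queue [BO, PJ, NA, TK, MO]
Visit BO → queue [PJ, NA, TK, MO]
Visit PJ → queue [NA, TK, MO]
Visit NA → queue [TK, MO]
Visit TK → queue [MO]
Visit MO → queue []

AI, TL, YL, KR, EY, UJ, IB, HP, MM, CO, ZC, BO, PJ, NA, TK, MO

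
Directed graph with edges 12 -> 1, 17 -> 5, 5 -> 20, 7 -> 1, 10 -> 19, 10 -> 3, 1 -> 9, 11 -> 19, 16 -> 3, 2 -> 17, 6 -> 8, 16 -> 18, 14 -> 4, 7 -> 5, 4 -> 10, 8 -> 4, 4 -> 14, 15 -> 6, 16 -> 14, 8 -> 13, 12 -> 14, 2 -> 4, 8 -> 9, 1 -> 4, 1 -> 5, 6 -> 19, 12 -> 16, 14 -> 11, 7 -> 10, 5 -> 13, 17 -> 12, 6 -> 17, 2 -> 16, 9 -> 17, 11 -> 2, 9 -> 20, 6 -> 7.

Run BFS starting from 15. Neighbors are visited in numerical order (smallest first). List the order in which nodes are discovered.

15 -> 6 -> 7 -> 8 -> 17 -> 19 -> 1 -> 5 -> 10 -> 4 -> 9 -> 13 -> 12 -> 20 -> 3 -> 14 -> 16 -> 11 -> 18 -> 2

Visit 15; enqueue 6 → queue [6]
Visit 6; enqueue 7, 8, 17, 19 → queue [7, 8, 17, 19]
Visit 7; enqueue 1, 5, 10 → queue [8, 17, 19, 1, 5, 10]
Visit 8; enqueue 4, 9, 13 → queue [17, 19, 1, 5, 10, 4, 9, 13]
Visit 17; enqueue 12 → queue [19, 1, 5, 10, 4, 9, 13, 12]
Visit 19 → queue [1, 5, 10, 4, 9, 13, 12]
Visit 1 → queue [5, 10, 4, 9, 13, 12]
Visit 5; enqueue 20 → queue [10, 4, 9, 13, 12, 20]
Visit 10; enqueue 3 → queue [4, 9, 13, 12, 20, 3]
Visit 4; enqueue 14 → queue [9, 13, 12, 20, 3, 14]
Visit 9 → queue [13, 12, 20, 3, 14]
Visit 13 → queue [12, 20, 3, 14]
Visit 12; enqueue 16 → queue [20, 3, 14, 16]
Visit 20 → queue [3, 14, 16]
Visit 3 → queue [14, 16]
Visit 14; enqueue 11 → queue [16, 11]
Visit 16; enqueue 18 → queue [11, 18]
Visit 11; enqueue 2 → queue [18, 2]
Visit 18 → queue [2]
Visit 2 → queue []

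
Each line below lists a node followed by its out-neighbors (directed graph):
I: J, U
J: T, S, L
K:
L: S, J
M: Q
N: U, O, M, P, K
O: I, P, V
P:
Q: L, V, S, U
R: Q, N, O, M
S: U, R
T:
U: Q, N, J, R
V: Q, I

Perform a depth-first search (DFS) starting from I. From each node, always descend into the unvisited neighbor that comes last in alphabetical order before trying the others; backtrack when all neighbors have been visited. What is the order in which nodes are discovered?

I, U, R, Q, V, S, L, J, T, O, P, N, M, K

Visit I
I → U
U → R
R → Q
Q → V
Q → S
Q → L
L → J
J → T
R → O
O → P
R → N
N → M
N → K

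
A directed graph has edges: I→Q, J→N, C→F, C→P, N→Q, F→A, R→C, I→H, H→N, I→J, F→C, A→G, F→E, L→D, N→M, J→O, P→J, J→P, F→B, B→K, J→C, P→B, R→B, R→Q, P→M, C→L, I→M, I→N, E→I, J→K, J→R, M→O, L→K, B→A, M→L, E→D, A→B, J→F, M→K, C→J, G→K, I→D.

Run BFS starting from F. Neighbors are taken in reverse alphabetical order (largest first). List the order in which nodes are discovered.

F → E → C → B → A → I → D → P → L → J → K → G → Q → N → M → H → R → O

Visit F; enqueue E, C, B, A → queue [E, C, B, A]
Visit E; enqueue I, D → queue [C, B, A, I, D]
Visit C; enqueue P, L, J → queue [B, A, I, D, P, L, J]
Visit B; enqueue K → queue [A, I, D, P, L, J, K]
Visit A; enqueue G → queue [I, D, P, L, J, K, G]
Visit I; enqueue Q, N, M, H → queue [D, P, L, J, K, G, Q, N, M, H]
Visit D → queue [P, L, J, K, G, Q, N, M, H]
Visit P → queue [L, J, K, G, Q, N, M, H]
Visit L → queue [J, K, G, Q, N, M, H]
Visit J; enqueue R, O → queue [K, G, Q, N, M, H, R, O]
Visit K → queue [G, Q, N, M, H, R, O]
Visit G → queue [Q, N, M, H, R, O]
Visit Q → queue [N, M, H, R, O]
Visit N → queue [M, H, R, O]
Visit M → queue [H, R, O]
Visit H → queue [R, O]
Visit R → queue [O]
Visit O → queue []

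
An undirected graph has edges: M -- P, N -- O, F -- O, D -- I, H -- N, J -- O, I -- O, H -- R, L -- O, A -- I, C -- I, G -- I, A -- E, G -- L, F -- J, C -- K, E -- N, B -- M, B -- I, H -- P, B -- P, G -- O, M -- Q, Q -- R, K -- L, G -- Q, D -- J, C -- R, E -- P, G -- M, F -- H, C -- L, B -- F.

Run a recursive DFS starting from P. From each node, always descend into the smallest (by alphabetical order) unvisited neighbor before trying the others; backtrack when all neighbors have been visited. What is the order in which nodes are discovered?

Visit P
P → B
B → F
F → H
H → N
N → E
E → A
A → I
I → C
C → K
K → L
L → G
G → M
M → Q
Q → R
G → O
O → J
J → D

P → B → F → H → N → E → A → I → C → K → L → G → M → Q → R → O → J → D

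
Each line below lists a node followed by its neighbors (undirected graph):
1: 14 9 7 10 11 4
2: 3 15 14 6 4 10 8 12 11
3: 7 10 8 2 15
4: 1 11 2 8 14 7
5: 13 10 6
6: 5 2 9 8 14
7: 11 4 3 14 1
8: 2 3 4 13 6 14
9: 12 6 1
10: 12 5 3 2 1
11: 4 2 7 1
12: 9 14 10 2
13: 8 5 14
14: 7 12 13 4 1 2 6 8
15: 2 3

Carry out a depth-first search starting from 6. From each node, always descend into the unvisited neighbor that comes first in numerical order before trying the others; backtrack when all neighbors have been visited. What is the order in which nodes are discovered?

Visit 6
6 → 2
2 → 3
3 → 7
7 → 1
1 → 4
4 → 8
8 → 13
13 → 5
5 → 10
10 → 12
12 → 9
12 → 14
4 → 11
3 → 15

6, 2, 3, 7, 1, 4, 8, 13, 5, 10, 12, 9, 14, 11, 15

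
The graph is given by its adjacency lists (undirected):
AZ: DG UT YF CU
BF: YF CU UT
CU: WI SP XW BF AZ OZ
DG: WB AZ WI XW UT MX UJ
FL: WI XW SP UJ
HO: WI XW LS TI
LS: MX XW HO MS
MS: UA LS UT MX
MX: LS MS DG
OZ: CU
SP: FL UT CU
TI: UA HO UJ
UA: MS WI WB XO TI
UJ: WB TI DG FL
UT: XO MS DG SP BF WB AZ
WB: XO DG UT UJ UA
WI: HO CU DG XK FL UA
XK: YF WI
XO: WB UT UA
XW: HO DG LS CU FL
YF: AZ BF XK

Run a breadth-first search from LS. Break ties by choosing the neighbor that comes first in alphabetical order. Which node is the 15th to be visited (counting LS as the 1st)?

Visit LS; enqueue HO, MS, MX, XW → queue [HO, MS, MX, XW]
Visit HO; enqueue TI, WI → queue [MS, MX, XW, TI, WI]
Visit MS; enqueue UA, UT → queue [MX, XW, TI, WI, UA, UT]
Visit MX; enqueue DG → queue [XW, TI, WI, UA, UT, DG]
Visit XW; enqueue CU, FL → queue [TI, WI, UA, UT, DG, CU, FL]
Visit TI; enqueue UJ → queue [WI, UA, UT, DG, CU, FL, UJ]
Visit WI; enqueue XK → queue [UA, UT, DG, CU, FL, UJ, XK]
Visit UA; enqueue WB, XO → queue [UT, DG, CU, FL, UJ, XK, WB, XO]
Visit UT; enqueue AZ, BF, SP → queue [DG, CU, FL, UJ, XK, WB, XO, AZ, BF, SP]
Visit DG → queue [CU, FL, UJ, XK, WB, XO, AZ, BF, SP]
Visit CU; enqueue OZ → queue [FL, UJ, XK, WB, XO, AZ, BF, SP, OZ]
Visit FL → queue [UJ, XK, WB, XO, AZ, BF, SP, OZ]
Visit UJ → queue [XK, WB, XO, AZ, BF, SP, OZ]
Visit XK; enqueue YF → queue [WB, XO, AZ, BF, SP, OZ, YF]
Visit WB → queue [XO, AZ, BF, SP, OZ, YF]
Visit XO → queue [AZ, BF, SP, OZ, YF]
Visit AZ → queue [BF, SP, OZ, YF]
Visit BF → queue [SP, OZ, YF]
Visit SP → queue [OZ, YF]
Visit OZ → queue [YF]
Visit YF → queue []

Visit order: LS, HO, MS, MX, XW, TI, WI, UA, UT, DG, CU, FL, UJ, XK, WB, XO, AZ, BF, SP, OZ, YF

WB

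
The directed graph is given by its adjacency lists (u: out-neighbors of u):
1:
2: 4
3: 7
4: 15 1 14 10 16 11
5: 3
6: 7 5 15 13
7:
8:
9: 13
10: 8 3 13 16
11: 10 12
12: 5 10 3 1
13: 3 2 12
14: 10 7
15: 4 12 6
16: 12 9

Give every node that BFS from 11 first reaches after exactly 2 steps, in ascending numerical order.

1, 3, 5, 8, 13, 16

Level 0: 11
Level 1: 10, 12
Level 2: 1, 3, 5, 8, 13, 16
Level 3: 2, 7, 9
Level 4: 4
Level 5: 14, 15
Level 6: 6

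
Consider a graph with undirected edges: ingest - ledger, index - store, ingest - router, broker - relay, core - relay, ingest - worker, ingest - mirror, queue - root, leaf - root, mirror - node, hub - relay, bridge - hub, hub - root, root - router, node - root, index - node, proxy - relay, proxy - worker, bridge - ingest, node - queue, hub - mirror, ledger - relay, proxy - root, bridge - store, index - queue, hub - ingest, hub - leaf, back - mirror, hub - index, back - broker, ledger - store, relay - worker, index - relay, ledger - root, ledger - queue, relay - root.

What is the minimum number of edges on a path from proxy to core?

2

Level 0: proxy
Level 1: relay, root, worker
Level 2: broker, core, hub, index, ingest, leaf, ledger, node, queue, router
Level 3: back, bridge, mirror, store
core first appears at level 2.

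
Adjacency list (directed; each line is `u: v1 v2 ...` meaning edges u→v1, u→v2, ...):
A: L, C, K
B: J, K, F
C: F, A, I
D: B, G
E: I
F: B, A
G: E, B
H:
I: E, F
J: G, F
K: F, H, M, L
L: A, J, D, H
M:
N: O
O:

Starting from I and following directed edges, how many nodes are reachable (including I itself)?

13

BFS from I visits: I, E, F, A, B, C, K, L, J, H, M, D, G
Reachable nodes: 13 of 15 total.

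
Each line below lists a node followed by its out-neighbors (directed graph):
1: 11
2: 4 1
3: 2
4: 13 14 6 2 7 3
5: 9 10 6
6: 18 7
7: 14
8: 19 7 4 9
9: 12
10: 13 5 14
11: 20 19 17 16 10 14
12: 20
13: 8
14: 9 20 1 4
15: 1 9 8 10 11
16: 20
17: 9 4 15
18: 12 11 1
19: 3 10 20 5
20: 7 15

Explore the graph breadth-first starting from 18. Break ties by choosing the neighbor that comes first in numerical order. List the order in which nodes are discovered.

Visit 18; enqueue 1, 11, 12 → queue [1, 11, 12]
Visit 1 → queue [11, 12]
Visit 11; enqueue 10, 14, 16, 17, 19, 20 → queue [12, 10, 14, 16, 17, 19, 20]
Visit 12 → queue [10, 14, 16, 17, 19, 20]
Visit 10; enqueue 5, 13 → queue [14, 16, 17, 19, 20, 5, 13]
Visit 14; enqueue 4, 9 → queue [16, 17, 19, 20, 5, 13, 4, 9]
Visit 16 → queue [17, 19, 20, 5, 13, 4, 9]
Visit 17; enqueue 15 → queue [19, 20, 5, 13, 4, 9, 15]
Visit 19; enqueue 3 → queue [20, 5, 13, 4, 9, 15, 3]
Visit 20; enqueue 7 → queue [5, 13, 4, 9, 15, 3, 7]
Visit 5; enqueue 6 → queue [13, 4, 9, 15, 3, 7, 6]
Visit 13; enqueue 8 → queue [4, 9, 15, 3, 7, 6, 8]
Visit 4; enqueue 2 → queue [9, 15, 3, 7, 6, 8, 2]
Visit 9 → queue [15, 3, 7, 6, 8, 2]
Visit 15 → queue [3, 7, 6, 8, 2]
Visit 3 → queue [7, 6, 8, 2]
Visit 7 → queue [6, 8, 2]
Visit 6 → queue [8, 2]
Visit 8 → queue [2]
Visit 2 → queue []

18 -> 1 -> 11 -> 12 -> 10 -> 14 -> 16 -> 17 -> 19 -> 20 -> 5 -> 13 -> 4 -> 9 -> 15 -> 3 -> 7 -> 6 -> 8 -> 2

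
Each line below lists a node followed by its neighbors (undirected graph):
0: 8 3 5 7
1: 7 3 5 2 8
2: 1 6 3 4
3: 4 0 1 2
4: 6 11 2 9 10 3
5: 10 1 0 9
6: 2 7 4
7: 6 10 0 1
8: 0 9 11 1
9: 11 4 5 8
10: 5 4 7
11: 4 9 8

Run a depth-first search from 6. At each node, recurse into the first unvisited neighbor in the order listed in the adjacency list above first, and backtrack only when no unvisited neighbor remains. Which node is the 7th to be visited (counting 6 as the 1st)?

Visit 6
6 → 2
2 → 1
1 → 7
7 → 10
10 → 5
5 → 0
0 → 8
8 → 9
9 → 11
11 → 4
4 → 3

Visit order: 6, 2, 1, 7, 10, 5, 0, 8, 9, 11, 4, 3

0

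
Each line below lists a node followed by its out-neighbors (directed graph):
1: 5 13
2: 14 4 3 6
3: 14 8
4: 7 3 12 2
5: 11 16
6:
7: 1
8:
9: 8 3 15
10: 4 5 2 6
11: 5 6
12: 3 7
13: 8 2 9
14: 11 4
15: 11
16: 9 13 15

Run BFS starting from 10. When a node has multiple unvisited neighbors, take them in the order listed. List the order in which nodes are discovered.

10 → 4 → 5 → 2 → 6 → 7 → 3 → 12 → 11 → 16 → 14 → 1 → 8 → 9 → 13 → 15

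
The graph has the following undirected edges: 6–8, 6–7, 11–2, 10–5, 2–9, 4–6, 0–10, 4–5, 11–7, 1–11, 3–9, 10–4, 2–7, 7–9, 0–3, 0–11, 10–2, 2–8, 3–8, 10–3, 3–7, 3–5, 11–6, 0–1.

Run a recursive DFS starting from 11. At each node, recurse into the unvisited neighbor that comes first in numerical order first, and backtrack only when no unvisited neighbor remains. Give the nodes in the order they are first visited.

11 0 1 3 5 4 6 7 2 8 9 10

Visit 11
11 → 0
0 → 1
0 → 3
3 → 5
5 → 4
4 → 6
6 → 7
7 → 2
2 → 8
2 → 9
2 → 10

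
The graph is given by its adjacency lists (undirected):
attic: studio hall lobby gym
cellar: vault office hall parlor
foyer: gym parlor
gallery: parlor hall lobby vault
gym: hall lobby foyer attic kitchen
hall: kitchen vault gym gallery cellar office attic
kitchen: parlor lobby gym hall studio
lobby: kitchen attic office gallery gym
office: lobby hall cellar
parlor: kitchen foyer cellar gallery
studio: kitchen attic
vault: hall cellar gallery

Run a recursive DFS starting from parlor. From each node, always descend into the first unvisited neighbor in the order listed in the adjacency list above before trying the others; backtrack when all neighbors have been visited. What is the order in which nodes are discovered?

parlor, kitchen, lobby, attic, studio, hall, vault, cellar, office, gallery, gym, foyer

Visit parlor
parlor → kitchen
kitchen → lobby
lobby → attic
attic → studio
attic → hall
hall → vault
vault → cellar
cellar → office
vault → gallery
hall → gym
gym → foyer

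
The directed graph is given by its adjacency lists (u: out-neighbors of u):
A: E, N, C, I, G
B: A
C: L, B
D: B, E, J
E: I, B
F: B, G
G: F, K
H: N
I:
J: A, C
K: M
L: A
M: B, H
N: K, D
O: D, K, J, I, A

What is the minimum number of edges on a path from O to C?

2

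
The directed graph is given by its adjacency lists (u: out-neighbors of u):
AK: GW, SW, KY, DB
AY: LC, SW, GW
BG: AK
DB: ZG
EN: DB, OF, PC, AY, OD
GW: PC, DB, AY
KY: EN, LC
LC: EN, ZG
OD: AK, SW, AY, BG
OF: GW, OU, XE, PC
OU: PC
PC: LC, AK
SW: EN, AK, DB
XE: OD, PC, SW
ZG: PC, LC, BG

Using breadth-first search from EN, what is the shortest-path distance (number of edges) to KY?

3

Level 0: EN
Level 1: AY, DB, OD, OF, PC
Level 2: AK, BG, GW, LC, OU, SW, XE, ZG
Level 3: KY
KY first appears at level 3.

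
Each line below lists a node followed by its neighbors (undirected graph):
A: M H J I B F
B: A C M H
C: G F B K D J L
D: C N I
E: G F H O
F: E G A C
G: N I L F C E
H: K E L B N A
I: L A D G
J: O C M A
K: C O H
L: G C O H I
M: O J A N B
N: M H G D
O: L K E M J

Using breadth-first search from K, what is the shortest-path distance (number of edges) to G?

Level 0: K
Level 1: C, H, O
Level 2: A, B, D, E, F, G, J, L, M, N
Level 3: I
G first appears at level 2.

2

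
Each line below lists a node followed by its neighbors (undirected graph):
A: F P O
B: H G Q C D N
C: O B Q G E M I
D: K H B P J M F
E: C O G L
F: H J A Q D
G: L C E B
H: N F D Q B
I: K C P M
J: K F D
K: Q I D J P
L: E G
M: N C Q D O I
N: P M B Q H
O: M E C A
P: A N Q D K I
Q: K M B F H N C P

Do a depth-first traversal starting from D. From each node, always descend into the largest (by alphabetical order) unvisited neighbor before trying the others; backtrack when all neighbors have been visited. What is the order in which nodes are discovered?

D → P → Q → N → M → O → E → L → G → C → I → K → J → F → H → B → A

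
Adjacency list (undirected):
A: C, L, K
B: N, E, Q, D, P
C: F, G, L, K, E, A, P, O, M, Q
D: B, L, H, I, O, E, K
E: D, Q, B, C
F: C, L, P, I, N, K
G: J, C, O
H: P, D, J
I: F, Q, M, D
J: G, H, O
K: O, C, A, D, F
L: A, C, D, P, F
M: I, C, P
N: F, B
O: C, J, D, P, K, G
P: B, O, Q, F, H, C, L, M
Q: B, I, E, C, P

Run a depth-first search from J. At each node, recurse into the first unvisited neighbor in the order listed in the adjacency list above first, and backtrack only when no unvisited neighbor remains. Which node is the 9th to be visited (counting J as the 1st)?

Visit J
J → G
G → C
C → F
F → L
L → A
A → K
K → O
O → D
D → B
B → N
B → E
E → Q
Q → I
I → M
M → P
P → H

Visit order: J, G, C, F, L, A, K, O, D, B, N, E, Q, I, M, P, H

D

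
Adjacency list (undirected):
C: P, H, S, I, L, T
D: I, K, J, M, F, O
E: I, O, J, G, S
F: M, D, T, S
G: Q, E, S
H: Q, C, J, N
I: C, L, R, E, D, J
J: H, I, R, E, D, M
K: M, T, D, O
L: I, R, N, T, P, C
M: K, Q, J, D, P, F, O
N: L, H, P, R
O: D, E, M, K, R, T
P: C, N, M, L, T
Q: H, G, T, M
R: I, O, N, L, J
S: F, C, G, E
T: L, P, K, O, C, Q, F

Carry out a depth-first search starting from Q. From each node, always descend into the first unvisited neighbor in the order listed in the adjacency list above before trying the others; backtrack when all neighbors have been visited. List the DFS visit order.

Q, H, C, P, N, L, I, R, O, D, K, M, J, E, G, S, F, T

Visit Q
Q → H
H → C
C → P
P → N
N → L
L → I
I → R
R → O
O → D
D → K
K → M
M → J
J → E
E → G
G → S
S → F
F → T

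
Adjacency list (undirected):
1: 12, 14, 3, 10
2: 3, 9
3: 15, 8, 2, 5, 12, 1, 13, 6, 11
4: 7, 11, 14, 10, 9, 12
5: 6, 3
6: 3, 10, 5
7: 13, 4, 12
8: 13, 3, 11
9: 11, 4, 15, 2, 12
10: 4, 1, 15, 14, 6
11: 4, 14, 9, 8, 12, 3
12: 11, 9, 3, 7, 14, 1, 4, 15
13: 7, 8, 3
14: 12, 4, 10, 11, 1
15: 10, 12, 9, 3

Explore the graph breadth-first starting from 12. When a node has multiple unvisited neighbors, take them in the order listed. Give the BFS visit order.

Visit 12; enqueue 11, 9, 3, 7, 14, 1, 4, 15 → queue [11, 9, 3, 7, 14, 1, 4, 15]
Visit 11; enqueue 8 → queue [9, 3, 7, 14, 1, 4, 15, 8]
Visit 9; enqueue 2 → queue [3, 7, 14, 1, 4, 15, 8, 2]
Visit 3; enqueue 5, 13, 6 → queue [7, 14, 1, 4, 15, 8, 2, 5, 13, 6]
Visit 7 → queue [14, 1, 4, 15, 8, 2, 5, 13, 6]
Visit 14; enqueue 10 → queue [1, 4, 15, 8, 2, 5, 13, 6, 10]
Visit 1 → queue [4, 15, 8, 2, 5, 13, 6, 10]
Visit 4 → queue [15, 8, 2, 5, 13, 6, 10]
Visit 15 → queue [8, 2, 5, 13, 6, 10]
Visit 8 → queue [2, 5, 13, 6, 10]
Visit 2 → queue [5, 13, 6, 10]
Visit 5 → queue [13, 6, 10]
Visit 13 → queue [6, 10]
Visit 6 → queue [10]
Visit 10 → queue []

12, 11, 9, 3, 7, 14, 1, 4, 15, 8, 2, 5, 13, 6, 10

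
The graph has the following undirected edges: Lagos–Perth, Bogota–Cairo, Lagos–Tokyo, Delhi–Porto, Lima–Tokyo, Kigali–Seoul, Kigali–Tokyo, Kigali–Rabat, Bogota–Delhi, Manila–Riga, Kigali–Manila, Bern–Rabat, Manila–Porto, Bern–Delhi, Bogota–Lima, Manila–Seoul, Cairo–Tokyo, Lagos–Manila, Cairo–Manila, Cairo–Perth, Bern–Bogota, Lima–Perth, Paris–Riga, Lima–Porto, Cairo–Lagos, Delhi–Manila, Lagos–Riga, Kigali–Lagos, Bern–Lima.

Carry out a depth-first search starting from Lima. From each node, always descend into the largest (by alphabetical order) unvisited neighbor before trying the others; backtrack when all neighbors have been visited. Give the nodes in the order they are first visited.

Lima → Tokyo → Lagos → Riga → Paris → Manila → Seoul → Kigali → Rabat → Bern → Delhi → Porto → Bogota → Cairo → Perth

Visit Lima
Lima → Tokyo
Tokyo → Lagos
Lagos → Riga
Riga → Paris
Riga → Manila
Manila → Seoul
Seoul → Kigali
Kigali → Rabat
Rabat → Bern
Bern → Delhi
Delhi → Porto
Delhi → Bogota
Bogota → Cairo
Cairo → Perth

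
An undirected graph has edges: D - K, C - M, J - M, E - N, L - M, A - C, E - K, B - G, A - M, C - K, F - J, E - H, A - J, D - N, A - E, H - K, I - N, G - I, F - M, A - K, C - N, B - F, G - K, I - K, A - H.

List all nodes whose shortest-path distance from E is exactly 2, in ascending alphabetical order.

Level 0: E
Level 1: A, H, K, N
Level 2: C, D, G, I, J, M
Level 3: B, F, L

C, D, G, I, J, M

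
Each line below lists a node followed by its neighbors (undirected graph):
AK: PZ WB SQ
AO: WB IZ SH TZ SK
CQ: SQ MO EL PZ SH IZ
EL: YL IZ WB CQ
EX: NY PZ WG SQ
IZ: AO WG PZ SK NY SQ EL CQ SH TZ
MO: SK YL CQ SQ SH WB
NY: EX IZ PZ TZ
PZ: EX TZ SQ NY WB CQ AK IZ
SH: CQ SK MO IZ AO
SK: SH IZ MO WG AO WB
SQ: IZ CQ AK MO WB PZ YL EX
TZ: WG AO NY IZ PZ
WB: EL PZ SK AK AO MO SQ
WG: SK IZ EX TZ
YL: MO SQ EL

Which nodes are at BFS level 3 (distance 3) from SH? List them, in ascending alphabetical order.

Level 0: SH
Level 1: AO, CQ, IZ, MO, SK
Level 2: EL, NY, PZ, SQ, TZ, WB, WG, YL
Level 3: AK, EX

AK, EX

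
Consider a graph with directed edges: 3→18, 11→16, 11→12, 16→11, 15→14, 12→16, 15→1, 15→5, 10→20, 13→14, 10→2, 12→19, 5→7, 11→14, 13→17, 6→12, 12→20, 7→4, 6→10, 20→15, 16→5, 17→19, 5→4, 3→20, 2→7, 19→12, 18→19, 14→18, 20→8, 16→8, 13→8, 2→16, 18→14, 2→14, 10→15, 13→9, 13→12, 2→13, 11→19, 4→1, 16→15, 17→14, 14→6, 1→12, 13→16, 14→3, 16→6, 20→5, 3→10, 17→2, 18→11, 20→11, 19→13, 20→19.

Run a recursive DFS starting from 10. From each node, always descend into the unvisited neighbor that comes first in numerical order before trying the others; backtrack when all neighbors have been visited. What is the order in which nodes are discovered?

10 2 7 4 1 12 16 5 6 8 11 14 3 18 19 13 9 17 20 15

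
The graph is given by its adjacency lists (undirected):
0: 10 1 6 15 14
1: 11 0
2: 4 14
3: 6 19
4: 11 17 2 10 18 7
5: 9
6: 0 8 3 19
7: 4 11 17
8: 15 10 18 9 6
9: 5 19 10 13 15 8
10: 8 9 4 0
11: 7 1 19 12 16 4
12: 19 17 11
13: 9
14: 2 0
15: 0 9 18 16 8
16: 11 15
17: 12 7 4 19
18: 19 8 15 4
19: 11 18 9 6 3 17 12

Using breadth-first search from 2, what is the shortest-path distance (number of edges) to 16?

3

Level 0: 2
Level 1: 4, 14
Level 2: 0, 7, 10, 11, 17, 18
Level 3: 1, 6, 8, 9, 12, 15, 16, 19
Level 4: 3, 5, 13
16 first appears at level 3.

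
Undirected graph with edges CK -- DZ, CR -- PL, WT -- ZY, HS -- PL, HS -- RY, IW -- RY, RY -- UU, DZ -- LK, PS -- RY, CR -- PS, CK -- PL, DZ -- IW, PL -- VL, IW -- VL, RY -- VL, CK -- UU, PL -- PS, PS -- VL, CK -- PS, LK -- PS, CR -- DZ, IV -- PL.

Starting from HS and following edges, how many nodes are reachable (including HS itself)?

12

BFS from HS visits: HS, RY, PL, VL, UU, PS, IW, IV, CR, CK, LK, DZ
Reachable nodes: 12 of 14 total.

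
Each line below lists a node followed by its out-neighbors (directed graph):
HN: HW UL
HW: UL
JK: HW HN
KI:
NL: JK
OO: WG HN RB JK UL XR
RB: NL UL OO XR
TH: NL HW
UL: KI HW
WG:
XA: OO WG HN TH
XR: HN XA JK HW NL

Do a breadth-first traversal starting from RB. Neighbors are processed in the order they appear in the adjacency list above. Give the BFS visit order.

Visit RB; enqueue NL, UL, OO, XR → queue [NL, UL, OO, XR]
Visit NL; enqueue JK → queue [UL, OO, XR, JK]
Visit UL; enqueue KI, HW → queue [OO, XR, JK, KI, HW]
Visit OO; enqueue WG, HN → queue [XR, JK, KI, HW, WG, HN]
Visit XR; enqueue XA → queue [JK, KI, HW, WG, HN, XA]
Visit JK → queue [KI, HW, WG, HN, XA]
Visit KI → queue [HW, WG, HN, XA]
Visit HW → queue [WG, HN, XA]
Visit WG → queue [HN, XA]
Visit HN → queue [XA]
Visit XA; enqueue TH → queue [TH]
Visit TH → queue []

RB, NL, UL, OO, XR, JK, KI, HW, WG, HN, XA, TH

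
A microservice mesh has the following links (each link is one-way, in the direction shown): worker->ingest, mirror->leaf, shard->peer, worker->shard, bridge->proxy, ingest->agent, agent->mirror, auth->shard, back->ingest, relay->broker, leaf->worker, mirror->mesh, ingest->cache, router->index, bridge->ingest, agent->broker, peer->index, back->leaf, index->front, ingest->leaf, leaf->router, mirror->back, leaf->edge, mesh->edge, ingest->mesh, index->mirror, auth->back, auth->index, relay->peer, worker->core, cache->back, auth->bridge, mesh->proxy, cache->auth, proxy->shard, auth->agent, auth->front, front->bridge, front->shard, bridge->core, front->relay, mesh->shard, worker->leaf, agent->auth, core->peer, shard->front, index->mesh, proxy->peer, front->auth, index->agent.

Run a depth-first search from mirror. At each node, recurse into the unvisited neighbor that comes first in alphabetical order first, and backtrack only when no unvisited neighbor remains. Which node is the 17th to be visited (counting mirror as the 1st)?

Visit mirror
mirror → back
back → ingest
ingest → agent
agent → auth
auth → bridge
bridge → core
core → peer
peer → index
index → front
front → relay
relay → broker
front → shard
index → mesh
mesh → edge
mesh → proxy
ingest → cache
ingest → leaf
leaf → router
leaf → worker

Visit order: mirror, back, ingest, agent, auth, bridge, core, peer, index, front, relay, broker, shard, mesh, edge, proxy, cache, leaf, router, worker

cache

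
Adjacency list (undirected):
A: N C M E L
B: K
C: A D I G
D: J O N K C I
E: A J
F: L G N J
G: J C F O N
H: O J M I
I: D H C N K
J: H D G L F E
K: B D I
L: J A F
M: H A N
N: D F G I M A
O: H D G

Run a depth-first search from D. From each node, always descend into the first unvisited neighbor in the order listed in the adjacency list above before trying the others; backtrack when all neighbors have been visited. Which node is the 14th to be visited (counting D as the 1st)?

M

Visit D
D → J
J → H
H → O
O → G
G → C
C → A
A → N
N → F
F → L
N → I
I → K
K → B
N → M
A → E

Visit order: D, J, H, O, G, C, A, N, F, L, I, K, B, M, E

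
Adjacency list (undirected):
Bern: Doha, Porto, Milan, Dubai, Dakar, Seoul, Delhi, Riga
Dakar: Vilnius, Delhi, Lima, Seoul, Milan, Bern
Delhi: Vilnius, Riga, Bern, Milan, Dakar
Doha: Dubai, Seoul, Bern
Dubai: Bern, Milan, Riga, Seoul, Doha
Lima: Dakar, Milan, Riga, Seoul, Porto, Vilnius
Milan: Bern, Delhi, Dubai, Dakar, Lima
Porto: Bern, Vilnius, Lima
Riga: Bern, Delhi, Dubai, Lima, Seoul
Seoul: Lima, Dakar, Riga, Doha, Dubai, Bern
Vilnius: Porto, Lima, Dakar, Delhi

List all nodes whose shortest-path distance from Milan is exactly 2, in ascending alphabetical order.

Doha, Porto, Riga, Seoul, Vilnius

Level 0: Milan
Level 1: Bern, Dakar, Delhi, Dubai, Lima
Level 2: Doha, Porto, Riga, Seoul, Vilnius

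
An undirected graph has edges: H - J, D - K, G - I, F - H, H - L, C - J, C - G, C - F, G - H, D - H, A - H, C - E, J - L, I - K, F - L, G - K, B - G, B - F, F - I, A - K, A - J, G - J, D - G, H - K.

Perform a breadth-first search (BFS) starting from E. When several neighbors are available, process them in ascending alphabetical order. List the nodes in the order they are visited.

E, C, F, G, J, B, H, I, L, D, K, A

Visit E; enqueue C → queue [C]
Visit C; enqueue F, G, J → queue [F, G, J]
Visit F; enqueue B, H, I, L → queue [G, J, B, H, I, L]
Visit G; enqueue D, K → queue [J, B, H, I, L, D, K]
Visit J; enqueue A → queue [B, H, I, L, D, K, A]
Visit B → queue [H, I, L, D, K, A]
Visit H → queue [I, L, D, K, A]
Visit I → queue [L, D, K, A]
Visit L → queue [D, K, A]
Visit D → queue [K, A]
Visit K → queue [A]
Visit A → queue []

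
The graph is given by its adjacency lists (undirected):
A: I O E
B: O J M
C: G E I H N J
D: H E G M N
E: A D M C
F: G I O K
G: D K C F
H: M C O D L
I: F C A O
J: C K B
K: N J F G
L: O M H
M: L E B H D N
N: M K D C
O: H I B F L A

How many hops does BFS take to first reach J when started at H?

2

Level 0: H
Level 1: C, D, L, M, O
Level 2: A, B, E, F, G, I, J, N
Level 3: K
J first appears at level 2.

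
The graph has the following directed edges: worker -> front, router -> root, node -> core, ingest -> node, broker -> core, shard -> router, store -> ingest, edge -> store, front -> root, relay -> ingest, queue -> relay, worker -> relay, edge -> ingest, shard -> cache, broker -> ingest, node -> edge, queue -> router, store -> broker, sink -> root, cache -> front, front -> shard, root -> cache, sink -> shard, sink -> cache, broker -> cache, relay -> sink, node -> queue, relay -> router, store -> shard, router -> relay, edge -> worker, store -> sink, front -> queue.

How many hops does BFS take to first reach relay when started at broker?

Level 0: broker
Level 1: cache, core, ingest
Level 2: front, node
Level 3: edge, queue, root, shard
Level 4: relay, router, store, worker
Level 5: sink
relay first appears at level 4.

4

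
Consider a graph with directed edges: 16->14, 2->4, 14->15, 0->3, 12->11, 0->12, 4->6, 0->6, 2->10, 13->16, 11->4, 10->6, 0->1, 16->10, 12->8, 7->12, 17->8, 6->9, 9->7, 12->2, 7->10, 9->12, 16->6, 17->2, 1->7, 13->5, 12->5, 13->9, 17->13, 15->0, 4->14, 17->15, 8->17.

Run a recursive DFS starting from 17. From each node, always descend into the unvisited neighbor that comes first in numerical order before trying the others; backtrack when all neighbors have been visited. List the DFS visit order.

17, 2, 4, 6, 9, 7, 10, 12, 5, 8, 11, 14, 15, 0, 1, 3, 13, 16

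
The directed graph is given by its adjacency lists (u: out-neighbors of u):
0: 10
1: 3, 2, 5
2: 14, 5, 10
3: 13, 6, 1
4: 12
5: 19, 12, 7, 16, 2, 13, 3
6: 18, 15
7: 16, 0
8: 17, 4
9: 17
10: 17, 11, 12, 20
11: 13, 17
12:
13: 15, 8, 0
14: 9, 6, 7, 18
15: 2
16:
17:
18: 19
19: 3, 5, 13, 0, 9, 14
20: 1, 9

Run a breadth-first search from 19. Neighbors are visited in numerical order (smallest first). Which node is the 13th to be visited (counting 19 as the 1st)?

12

Visit 19; enqueue 0, 3, 5, 9, 13, 14 → queue [0, 3, 5, 9, 13, 14]
Visit 0; enqueue 10 → queue [3, 5, 9, 13, 14, 10]
Visit 3; enqueue 1, 6 → queue [5, 9, 13, 14, 10, 1, 6]
Visit 5; enqueue 2, 7, 12, 16 → queue [9, 13, 14, 10, 1, 6, 2, 7, 12, 16]
Visit 9; enqueue 17 → queue [13, 14, 10, 1, 6, 2, 7, 12, 16, 17]
Visit 13; enqueue 8, 15 → queue [14, 10, 1, 6, 2, 7, 12, 16, 17, 8, 15]
Visit 14; enqueue 18 → queue [10, 1, 6, 2, 7, 12, 16, 17, 8, 15, 18]
Visit 10; enqueue 11, 20 → queue [1, 6, 2, 7, 12, 16, 17, 8, 15, 18, 11, 20]
Visit 1 → queue [6, 2, 7, 12, 16, 17, 8, 15, 18, 11, 20]
Visit 6 → queue [2, 7, 12, 16, 17, 8, 15, 18, 11, 20]
Visit 2 → queue [7, 12, 16, 17, 8, 15, 18, 11, 20]
Visit 7 → queue [12, 16, 17, 8, 15, 18, 11, 20]
Visit 12 → queue [16, 17, 8, 15, 18, 11, 20]
Visit 16 → queue [17, 8, 15, 18, 11, 20]
Visit 17 → queue [8, 15, 18, 11, 20]
Visit 8; enqueue 4 → queue [15, 18, 11, 20, 4]
Visit 15 → queue [18, 11, 20, 4]
Visit 18 → queue [11, 20, 4]
Visit 11 → queue [20, 4]
Visit 20 → queue [4]
Visit 4 → queue []

Visit order: 19, 0, 3, 5, 9, 13, 14, 10, 1, 6, 2, 7, 12, 16, 17, 8, 15, 18, 11, 20, 4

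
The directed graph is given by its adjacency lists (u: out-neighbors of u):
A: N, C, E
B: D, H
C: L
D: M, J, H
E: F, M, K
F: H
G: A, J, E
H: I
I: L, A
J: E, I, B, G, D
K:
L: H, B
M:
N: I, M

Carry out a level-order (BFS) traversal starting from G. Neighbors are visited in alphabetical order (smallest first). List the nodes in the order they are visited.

G A E J C N F K M B D I L H

Visit G; enqueue A, E, J → queue [A, E, J]
Visit A; enqueue C, N → queue [E, J, C, N]
Visit E; enqueue F, K, M → queue [J, C, N, F, K, M]
Visit J; enqueue B, D, I → queue [C, N, F, K, M, B, D, I]
Visit C; enqueue L → queue [N, F, K, M, B, D, I, L]
Visit N → queue [F, K, M, B, D, I, L]
Visit F; enqueue H → queue [K, M, B, D, I, L, H]
Visit K → queue [M, B, D, I, L, H]
Visit M → queue [B, D, I, L, H]
Visit B → queue [D, I, L, H]
Visit D → queue [I, L, H]
Visit I → queue [L, H]
Visit L → queue [H]
Visit H → queue []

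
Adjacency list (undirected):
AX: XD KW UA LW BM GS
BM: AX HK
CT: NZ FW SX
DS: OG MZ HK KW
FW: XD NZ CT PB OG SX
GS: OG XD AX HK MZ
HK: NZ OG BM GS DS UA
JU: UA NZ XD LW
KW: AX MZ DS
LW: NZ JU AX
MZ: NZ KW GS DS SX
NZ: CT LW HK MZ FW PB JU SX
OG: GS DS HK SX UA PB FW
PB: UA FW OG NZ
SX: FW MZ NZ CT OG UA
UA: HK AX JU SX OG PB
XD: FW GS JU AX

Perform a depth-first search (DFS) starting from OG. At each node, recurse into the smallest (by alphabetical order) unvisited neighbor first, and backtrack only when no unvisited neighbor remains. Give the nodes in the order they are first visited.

OG, DS, HK, BM, AX, GS, MZ, KW, NZ, CT, FW, PB, UA, JU, LW, XD, SX

Visit OG
OG → DS
DS → HK
HK → BM
BM → AX
AX → GS
GS → MZ
MZ → KW
MZ → NZ
NZ → CT
CT → FW
FW → PB
PB → UA
UA → JU
JU → LW
JU → XD
UA → SX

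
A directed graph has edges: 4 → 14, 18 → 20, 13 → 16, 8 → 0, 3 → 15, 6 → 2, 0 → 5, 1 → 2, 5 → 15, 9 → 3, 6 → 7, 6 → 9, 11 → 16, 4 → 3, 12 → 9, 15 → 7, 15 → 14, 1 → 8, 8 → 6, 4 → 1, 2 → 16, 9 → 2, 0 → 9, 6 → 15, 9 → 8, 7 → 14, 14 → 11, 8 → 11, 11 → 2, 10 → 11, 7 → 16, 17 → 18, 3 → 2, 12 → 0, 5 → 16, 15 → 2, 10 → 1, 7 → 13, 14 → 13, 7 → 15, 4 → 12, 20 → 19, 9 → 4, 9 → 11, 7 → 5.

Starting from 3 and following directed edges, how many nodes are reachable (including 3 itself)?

9

BFS from 3 visits: 3, 2, 15, 16, 7, 14, 5, 13, 11
Reachable nodes: 9 of 21 total.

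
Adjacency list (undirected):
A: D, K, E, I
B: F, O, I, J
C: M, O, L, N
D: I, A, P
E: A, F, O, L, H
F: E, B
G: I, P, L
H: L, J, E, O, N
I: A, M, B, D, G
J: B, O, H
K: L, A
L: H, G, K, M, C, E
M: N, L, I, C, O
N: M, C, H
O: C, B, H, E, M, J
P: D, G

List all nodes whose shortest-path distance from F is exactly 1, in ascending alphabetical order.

Level 0: F
Level 1: B, E
Level 2: A, H, I, J, L, O
Level 3: C, D, G, K, M, N
Level 4: P

B, E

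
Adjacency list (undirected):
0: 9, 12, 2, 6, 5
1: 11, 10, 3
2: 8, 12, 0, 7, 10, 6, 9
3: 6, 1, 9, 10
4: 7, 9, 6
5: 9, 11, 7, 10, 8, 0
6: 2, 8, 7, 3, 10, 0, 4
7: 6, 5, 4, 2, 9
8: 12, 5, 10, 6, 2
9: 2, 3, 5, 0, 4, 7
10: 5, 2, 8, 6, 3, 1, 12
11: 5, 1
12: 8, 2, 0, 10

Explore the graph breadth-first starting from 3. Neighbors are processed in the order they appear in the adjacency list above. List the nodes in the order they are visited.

3 6 1 9 10 2 8 7 0 4 11 5 12

Visit 3; enqueue 6, 1, 9, 10 → queue [6, 1, 9, 10]
Visit 6; enqueue 2, 8, 7, 0, 4 → queue [1, 9, 10, 2, 8, 7, 0, 4]
Visit 1; enqueue 11 → queue [9, 10, 2, 8, 7, 0, 4, 11]
Visit 9; enqueue 5 → queue [10, 2, 8, 7, 0, 4, 11, 5]
Visit 10; enqueue 12 → queue [2, 8, 7, 0, 4, 11, 5, 12]
Visit 2 → queue [8, 7, 0, 4, 11, 5, 12]
Visit 8 → queue [7, 0, 4, 11, 5, 12]
Visit 7 → queue [0, 4, 11, 5, 12]
Visit 0 → queue [4, 11, 5, 12]
Visit 4 → queue [11, 5, 12]
Visit 11 → queue [5, 12]
Visit 5 → queue [12]
Visit 12 → queue []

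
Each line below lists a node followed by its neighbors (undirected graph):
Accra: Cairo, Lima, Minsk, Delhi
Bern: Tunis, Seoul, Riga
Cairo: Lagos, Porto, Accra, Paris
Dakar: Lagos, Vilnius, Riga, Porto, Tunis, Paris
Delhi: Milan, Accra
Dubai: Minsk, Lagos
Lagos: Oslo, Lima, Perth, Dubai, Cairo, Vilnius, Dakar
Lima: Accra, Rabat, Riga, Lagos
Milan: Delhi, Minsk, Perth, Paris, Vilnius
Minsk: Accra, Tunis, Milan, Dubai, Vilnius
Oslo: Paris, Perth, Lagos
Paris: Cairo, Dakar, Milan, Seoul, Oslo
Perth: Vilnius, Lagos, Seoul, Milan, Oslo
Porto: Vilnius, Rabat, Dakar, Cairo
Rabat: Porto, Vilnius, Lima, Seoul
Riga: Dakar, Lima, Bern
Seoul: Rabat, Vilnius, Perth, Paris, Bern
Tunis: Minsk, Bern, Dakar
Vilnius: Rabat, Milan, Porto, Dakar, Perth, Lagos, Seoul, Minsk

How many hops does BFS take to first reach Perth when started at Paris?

Level 0: Paris
Level 1: Cairo, Dakar, Milan, Oslo, Seoul
Level 2: Accra, Bern, Delhi, Lagos, Minsk, Perth, Porto, Rabat, Riga, Tunis, Vilnius
Level 3: Dubai, Lima
Perth first appears at level 2.

2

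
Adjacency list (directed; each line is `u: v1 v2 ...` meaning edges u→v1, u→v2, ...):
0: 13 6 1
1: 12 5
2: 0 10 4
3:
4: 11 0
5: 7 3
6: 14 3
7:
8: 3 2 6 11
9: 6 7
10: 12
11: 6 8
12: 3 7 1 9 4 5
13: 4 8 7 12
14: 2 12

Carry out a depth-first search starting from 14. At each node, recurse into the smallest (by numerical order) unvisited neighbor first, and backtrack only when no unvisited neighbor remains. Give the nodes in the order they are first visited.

Visit 14
14 → 2
2 → 0
0 → 1
1 → 5
5 → 3
5 → 7
1 → 12
12 → 4
4 → 11
11 → 6
11 → 8
12 → 9
0 → 13
2 → 10

14, 2, 0, 1, 5, 3, 7, 12, 4, 11, 6, 8, 9, 13, 10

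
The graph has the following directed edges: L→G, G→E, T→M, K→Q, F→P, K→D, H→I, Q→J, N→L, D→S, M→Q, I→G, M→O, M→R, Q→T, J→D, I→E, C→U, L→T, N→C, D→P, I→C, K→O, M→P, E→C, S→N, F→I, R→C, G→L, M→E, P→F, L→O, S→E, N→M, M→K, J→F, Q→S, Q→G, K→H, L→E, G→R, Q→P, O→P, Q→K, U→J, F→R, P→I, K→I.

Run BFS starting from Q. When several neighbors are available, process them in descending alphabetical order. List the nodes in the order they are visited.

Q → T → S → P → K → J → G → M → N → E → I → F → O → H → D → R → L → C → U

Visit Q; enqueue T, S, P, K, J, G → queue [T, S, P, K, J, G]
Visit T; enqueue M → queue [S, P, K, J, G, M]
Visit S; enqueue N, E → queue [P, K, J, G, M, N, E]
Visit P; enqueue I, F → queue [K, J, G, M, N, E, I, F]
Visit K; enqueue O, H, D → queue [J, G, M, N, E, I, F, O, H, D]
Visit J → queue [G, M, N, E, I, F, O, H, D]
Visit G; enqueue R, L → queue [M, N, E, I, F, O, H, D, R, L]
Visit M → queue [N, E, I, F, O, H, D, R, L]
Visit N; enqueue C → queue [E, I, F, O, H, D, R, L, C]
Visit E → queue [I, F, O, H, D, R, L, C]
Visit I → queue [F, O, H, D, R, L, C]
Visit F → queue [O, H, D, R, L, C]
Visit O → queue [H, D, R, L, C]
Visit H → queue [D, R, L, C]
Visit D → queue [R, L, C]
Visit R → queue [L, C]
Visit L → queue [C]
Visit C; enqueue U → queue [U]
Visit U → queue []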